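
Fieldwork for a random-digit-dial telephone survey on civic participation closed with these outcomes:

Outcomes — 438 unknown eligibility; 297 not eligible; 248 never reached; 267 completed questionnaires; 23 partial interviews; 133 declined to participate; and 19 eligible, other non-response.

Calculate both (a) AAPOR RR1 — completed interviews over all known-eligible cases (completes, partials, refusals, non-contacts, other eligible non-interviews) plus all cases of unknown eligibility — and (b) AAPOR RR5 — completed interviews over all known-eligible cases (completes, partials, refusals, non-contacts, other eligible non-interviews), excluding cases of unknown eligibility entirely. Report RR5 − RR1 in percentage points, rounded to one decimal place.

15.0

Top = 267
Denominator = 267 + 23 + 133 + 248 + 19 + 438 = 1128
RR1 = 267 / 1128 = 0.2367
Denominator = 267 + 23 + 133 + 248 + 19 = 690
RR5 = 267 / 690 = 0.3870
Difference = 38.70 − 23.67 = 15.03 percentage points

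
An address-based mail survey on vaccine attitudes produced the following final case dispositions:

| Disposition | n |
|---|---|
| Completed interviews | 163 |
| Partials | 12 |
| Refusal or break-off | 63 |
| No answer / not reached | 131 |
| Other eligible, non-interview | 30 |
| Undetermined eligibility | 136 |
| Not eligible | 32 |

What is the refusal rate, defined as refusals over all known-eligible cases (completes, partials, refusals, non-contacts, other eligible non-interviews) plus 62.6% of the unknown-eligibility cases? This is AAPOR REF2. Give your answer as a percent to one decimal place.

Numerator = 63
Eligible (known) = 163 + 12 + 63 + 131 + 30 = 399
Estimated eligible among unknowns = 0.6260 × 136 = 85.14
Denom = 399 + 85.14 = 484.14
REF2 = 63 / 484.14 = 0.1301

13.0%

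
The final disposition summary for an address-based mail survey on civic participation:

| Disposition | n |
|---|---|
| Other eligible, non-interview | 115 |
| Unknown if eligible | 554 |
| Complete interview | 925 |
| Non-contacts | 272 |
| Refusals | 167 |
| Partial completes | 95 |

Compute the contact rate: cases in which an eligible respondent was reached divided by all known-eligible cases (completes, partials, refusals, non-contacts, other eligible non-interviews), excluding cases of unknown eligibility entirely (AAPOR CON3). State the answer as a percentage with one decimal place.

82.7%

Top = 925 + 95 + 167 + 115 = 1302
Denominator = 925 + 95 + 167 + 272 + 115 = 1574
CON3 = 1302 / 1574 = 0.8272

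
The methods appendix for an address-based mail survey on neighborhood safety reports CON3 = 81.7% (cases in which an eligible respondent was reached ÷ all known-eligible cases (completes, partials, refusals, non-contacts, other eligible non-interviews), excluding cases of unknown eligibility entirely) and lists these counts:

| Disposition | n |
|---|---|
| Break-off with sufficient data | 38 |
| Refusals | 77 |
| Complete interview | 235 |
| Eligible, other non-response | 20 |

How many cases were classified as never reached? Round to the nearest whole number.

83

Num = 235 + 38 + 77 + 20 = 370
CON3 = 370 / D = 0.817
D = 370 / 0.817 = 452.9
Rest of base = 370
never reached = 452.9 − 370 ≈ 83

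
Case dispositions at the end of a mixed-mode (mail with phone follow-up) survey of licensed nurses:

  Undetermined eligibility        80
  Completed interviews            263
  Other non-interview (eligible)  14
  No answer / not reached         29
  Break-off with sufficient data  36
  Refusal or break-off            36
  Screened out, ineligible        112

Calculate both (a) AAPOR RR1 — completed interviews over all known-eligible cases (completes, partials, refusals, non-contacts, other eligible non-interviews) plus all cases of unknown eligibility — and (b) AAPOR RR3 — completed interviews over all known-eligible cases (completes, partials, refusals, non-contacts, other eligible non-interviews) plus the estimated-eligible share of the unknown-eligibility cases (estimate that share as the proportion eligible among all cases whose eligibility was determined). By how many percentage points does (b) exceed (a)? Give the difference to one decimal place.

2.4

Numerator = 263
Denominator = 263 + 36 + 36 + 29 + 14 + 80 = 458
RR1 = 263 / 458 = 0.5742
Determined eligible = 263 + 36 + 36 + 29 + 14 = 378
e = 378 / (378 + 112) = 378 / 490 = 0.7714
Estimated eligible among unknowns = 0.7714 × 80 = 61.71
Denominator = 378 + 61.71 = 439.71
RR3 = 263 / 439.71 = 0.5981
Difference = 59.81 − 57.42 = 2.39 percentage points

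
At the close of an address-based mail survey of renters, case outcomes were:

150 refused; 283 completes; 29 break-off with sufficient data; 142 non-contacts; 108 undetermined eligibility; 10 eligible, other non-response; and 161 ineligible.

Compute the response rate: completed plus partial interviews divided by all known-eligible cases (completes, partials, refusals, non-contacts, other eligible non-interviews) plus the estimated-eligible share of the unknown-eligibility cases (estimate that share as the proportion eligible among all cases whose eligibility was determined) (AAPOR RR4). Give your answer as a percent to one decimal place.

44.6%

Numerator → 283 + 29 = 312
Known eligible → 283 + 29 + 150 + 142 + 10 = 614
e = 614 / (614 + 161) = 614 / 775 = 0.7923
e × U → 0.7923 × 108 = 85.57
Denominator → 614 + 85.57 = 699.57
RR4 = 312 / 699.57 = 0.4460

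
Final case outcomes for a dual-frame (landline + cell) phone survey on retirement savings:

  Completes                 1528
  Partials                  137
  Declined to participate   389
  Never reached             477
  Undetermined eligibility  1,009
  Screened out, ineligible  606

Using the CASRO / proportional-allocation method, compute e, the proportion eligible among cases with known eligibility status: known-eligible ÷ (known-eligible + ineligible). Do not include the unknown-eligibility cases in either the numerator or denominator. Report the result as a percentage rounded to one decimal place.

Eligible (known) = 1528 + 137 + 389 + 477 = 2531
e = 2531 / (2531 + 606) = 2531 / 3137 = 0.8068

80.7%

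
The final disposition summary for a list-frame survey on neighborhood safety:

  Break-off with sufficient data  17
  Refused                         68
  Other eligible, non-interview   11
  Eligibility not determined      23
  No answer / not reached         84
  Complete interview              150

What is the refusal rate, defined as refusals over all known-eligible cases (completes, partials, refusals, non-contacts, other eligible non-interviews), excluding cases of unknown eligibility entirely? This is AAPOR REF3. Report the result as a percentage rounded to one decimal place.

Num = 68
Base = 150 + 17 + 68 + 84 + 11 = 330
REF3 = 68 / 330 = 0.2061

20.6%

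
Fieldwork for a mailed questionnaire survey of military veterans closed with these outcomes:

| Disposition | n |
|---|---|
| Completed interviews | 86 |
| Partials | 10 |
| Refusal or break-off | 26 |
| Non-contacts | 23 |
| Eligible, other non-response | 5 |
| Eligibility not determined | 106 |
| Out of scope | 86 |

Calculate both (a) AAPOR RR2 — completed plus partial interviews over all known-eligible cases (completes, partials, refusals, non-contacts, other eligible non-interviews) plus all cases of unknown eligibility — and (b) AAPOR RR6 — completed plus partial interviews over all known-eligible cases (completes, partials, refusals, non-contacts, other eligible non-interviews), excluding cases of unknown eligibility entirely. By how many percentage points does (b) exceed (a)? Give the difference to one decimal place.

26.5

Top → 86 + 10 = 96
Base → 86 + 10 + 26 + 23 + 5 + 106 = 256
RR2 = 96 / 256 = 0.3750
Base → 86 + 10 + 26 + 23 + 5 = 150
RR6 = 96 / 150 = 0.6400
Difference = 64.00 − 37.50 = 26.50 percentage points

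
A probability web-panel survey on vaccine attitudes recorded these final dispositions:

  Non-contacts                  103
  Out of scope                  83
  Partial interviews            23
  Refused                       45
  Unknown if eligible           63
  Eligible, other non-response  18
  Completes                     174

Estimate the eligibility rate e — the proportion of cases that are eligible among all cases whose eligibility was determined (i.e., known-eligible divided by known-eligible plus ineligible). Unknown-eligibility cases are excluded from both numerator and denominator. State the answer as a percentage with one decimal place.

81.4%

Eligible (known) → 174 + 23 + 45 + 103 + 18 = 363
e = 363 / (363 + 83) = 363 / 446 = 0.8139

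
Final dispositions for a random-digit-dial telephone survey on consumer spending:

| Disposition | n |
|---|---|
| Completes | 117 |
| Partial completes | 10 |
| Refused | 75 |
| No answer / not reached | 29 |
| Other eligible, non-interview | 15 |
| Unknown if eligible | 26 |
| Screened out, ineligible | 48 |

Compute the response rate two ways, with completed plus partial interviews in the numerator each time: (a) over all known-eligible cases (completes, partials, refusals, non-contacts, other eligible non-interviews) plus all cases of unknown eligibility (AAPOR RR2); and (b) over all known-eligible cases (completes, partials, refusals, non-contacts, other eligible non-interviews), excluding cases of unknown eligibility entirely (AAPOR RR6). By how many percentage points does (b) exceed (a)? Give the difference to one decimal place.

Top → 117 + 10 = 127
Base → 117 + 10 + 75 + 29 + 15 + 26 = 272
RR2 = 127 / 272 = 0.4669
Base → 117 + 10 + 75 + 29 + 15 = 246
RR6 = 127 / 246 = 0.5163
Difference = 51.63 − 46.69 = 4.94 percentage points

4.9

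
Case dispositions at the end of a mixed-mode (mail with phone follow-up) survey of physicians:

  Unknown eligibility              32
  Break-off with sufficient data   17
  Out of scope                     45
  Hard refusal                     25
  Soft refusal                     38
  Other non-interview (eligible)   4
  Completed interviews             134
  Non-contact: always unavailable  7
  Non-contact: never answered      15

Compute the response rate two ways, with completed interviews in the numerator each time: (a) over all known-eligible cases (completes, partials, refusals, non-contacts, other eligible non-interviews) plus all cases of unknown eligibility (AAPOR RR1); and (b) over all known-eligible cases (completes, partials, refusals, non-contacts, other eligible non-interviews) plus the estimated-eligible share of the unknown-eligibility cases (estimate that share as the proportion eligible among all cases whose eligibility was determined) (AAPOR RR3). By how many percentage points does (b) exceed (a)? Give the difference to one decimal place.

0.9

Refused = 25 + 38 = 63
No contact after all attempts = 15 + 7 = 22
Top → 134
Denom → 134 + 17 + 63 + 22 + 4 + 32 = 272
RR1 = 134 / 272 = 0.4926
Determined eligible → 134 + 17 + 63 + 22 + 4 = 240
e = 240 / (240 + 45) = 240 / 285 = 0.8421
e × U → 0.8421 × 32 = 26.95
Denom → 240 + 26.95 = 266.95
RR3 = 134 / 266.95 = 0.5020
Difference = 50.20 − 49.26 = 0.94 percentage points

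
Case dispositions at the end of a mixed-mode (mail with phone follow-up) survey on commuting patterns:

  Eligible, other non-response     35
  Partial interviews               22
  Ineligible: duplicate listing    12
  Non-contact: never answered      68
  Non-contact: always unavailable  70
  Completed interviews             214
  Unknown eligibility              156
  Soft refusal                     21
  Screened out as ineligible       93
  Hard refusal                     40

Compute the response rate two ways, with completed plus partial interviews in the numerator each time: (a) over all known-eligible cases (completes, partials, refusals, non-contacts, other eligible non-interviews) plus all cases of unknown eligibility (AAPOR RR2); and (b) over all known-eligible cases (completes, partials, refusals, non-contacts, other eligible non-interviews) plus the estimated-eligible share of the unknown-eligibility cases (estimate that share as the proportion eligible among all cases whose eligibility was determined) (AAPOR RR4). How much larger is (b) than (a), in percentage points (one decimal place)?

1.8

Refused = 40 + 21 = 61
Never reached = 68 + 70 = 138
Ineligible = 93 + 12 = 105
Num = 214 + 22 = 236
Denom = 214 + 22 + 61 + 138 + 35 + 156 = 626
RR2 = 236 / 626 = 0.3770
Determined eligible = 214 + 22 + 61 + 138 + 35 = 470
e = 470 / (470 + 105) = 470 / 575 = 0.8174
Eligible share of unknowns = 0.8174 × 156 = 127.51
Denom = 470 + 127.51 = 597.51
RR4 = 236 / 597.51 = 0.3950
Difference = 39.50 − 37.70 = 1.80 percentage points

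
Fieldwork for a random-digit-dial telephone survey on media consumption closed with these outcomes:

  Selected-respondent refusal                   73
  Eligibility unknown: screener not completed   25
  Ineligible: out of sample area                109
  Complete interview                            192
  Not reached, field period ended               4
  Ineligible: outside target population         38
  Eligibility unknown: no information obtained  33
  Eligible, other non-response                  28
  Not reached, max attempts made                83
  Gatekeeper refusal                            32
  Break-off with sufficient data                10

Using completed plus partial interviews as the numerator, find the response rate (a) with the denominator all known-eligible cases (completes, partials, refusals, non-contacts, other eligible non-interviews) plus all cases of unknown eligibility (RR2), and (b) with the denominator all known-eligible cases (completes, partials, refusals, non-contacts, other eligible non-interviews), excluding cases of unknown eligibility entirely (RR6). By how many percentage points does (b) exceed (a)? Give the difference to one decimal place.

Refusals = 32 + 73 = 105
Never reached = 4 + 83 = 87
Eligibility not determined = 25 + 33 = 58
Not eligible = 38 + 109 = 147
Num → 192 + 10 = 202
Base → 192 + 10 + 105 + 87 + 28 + 58 = 480
RR2 = 202 / 480 = 0.4208
Base → 192 + 10 + 105 + 87 + 28 = 422
RR6 = 202 / 422 = 0.4787
Difference = 47.87 − 42.08 = 5.79 percentage points

5.8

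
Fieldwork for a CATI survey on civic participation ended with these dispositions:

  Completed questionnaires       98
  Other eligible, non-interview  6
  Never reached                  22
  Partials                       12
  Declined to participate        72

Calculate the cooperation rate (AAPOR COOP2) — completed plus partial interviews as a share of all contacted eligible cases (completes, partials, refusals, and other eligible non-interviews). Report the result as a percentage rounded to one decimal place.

58.5%

Numerator → 98 + 12 = 110
Base → 98 + 12 + 72 + 6 = 188
COOP2 = 110 / 188 = 0.5851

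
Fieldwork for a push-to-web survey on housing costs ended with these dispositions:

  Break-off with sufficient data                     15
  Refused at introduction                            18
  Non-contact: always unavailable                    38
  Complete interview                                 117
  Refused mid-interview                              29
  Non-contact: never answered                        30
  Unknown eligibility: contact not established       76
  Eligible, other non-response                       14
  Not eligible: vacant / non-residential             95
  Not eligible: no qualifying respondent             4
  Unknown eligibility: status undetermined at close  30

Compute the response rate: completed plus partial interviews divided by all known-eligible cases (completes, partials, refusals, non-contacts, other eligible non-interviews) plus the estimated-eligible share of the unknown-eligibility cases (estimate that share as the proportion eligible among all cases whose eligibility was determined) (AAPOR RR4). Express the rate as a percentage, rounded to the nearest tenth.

39.1%

Refused = 18 + 29 = 47
Never reached = 30 + 38 = 68
Unknown eligibility = 76 + 30 = 106
Screened out, ineligible = 4 + 95 = 99
Numerator → 117 + 15 = 132
Determined eligible → 117 + 15 + 47 + 68 + 14 = 261
e = 261 / (261 + 99) = 261 / 360 = 0.7250
e × U → 0.7250 × 106 = 76.85
Base → 261 + 76.85 = 337.85
RR4 = 132 / 337.85 = 0.3907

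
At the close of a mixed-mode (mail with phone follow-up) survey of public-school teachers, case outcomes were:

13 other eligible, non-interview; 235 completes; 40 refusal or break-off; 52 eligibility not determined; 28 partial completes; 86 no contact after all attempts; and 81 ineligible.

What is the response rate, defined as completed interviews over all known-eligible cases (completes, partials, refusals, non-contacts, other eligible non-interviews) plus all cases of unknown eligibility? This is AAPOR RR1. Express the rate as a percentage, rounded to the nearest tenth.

Numerator = 235
Denom = 235 + 28 + 40 + 86 + 13 + 52 = 454
RR1 = 235 / 454 = 0.5176

51.8%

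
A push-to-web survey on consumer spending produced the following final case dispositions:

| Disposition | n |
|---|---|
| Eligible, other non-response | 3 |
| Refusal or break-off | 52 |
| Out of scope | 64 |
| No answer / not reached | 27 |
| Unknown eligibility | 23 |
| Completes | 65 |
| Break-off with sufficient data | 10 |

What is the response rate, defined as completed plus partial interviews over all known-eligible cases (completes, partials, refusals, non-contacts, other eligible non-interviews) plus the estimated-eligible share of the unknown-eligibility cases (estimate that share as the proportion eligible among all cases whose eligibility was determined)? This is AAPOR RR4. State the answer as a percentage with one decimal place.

Num → 65 + 10 = 75
Eligible (known) → 65 + 10 + 52 + 27 + 3 = 157
e = 157 / (157 + 64) = 157 / 221 = 0.7104
e × U → 0.7104 × 23 = 16.34
Base → 157 + 16.34 = 173.34
RR4 = 75 / 173.34 = 0.4327

43.3%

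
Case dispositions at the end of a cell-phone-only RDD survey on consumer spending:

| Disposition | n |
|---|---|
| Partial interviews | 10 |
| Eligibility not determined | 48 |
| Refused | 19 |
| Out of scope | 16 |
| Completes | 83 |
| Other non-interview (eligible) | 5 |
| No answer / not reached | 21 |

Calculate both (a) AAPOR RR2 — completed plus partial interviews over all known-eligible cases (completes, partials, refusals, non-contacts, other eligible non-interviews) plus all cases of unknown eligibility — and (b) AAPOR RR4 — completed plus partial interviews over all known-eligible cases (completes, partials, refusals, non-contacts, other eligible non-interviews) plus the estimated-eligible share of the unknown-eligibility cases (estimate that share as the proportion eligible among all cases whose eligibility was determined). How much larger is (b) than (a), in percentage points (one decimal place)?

1.4

Numerator → 83 + 10 = 93
Denom → 83 + 10 + 19 + 21 + 5 + 48 = 186
RR2 = 93 / 186 = 0.5000
Known eligible → 83 + 10 + 19 + 21 + 5 = 138
e = 138 / (138 + 16) = 138 / 154 = 0.8961
e × U → 0.8961 × 48 = 43.01
Denom → 138 + 43.01 = 181.01
RR4 = 93 / 181.01 = 0.5138
Difference = 51.38 − 50.00 = 1.38 percentage points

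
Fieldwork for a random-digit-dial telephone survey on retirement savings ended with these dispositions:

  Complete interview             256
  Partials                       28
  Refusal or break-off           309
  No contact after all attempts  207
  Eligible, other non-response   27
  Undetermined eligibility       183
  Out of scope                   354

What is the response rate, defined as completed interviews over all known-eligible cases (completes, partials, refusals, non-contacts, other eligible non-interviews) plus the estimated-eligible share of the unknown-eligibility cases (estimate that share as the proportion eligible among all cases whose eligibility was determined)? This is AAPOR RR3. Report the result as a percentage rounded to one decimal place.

26.8%

Top → 256
Known eligible → 256 + 28 + 309 + 207 + 27 = 827
e = 827 / (827 + 354) = 827 / 1181 = 0.7003
Estimated eligible among unknowns → 0.7003 × 183 = 128.15
Denom → 827 + 128.15 = 955.15
RR3 = 256 / 955.15 = 0.2680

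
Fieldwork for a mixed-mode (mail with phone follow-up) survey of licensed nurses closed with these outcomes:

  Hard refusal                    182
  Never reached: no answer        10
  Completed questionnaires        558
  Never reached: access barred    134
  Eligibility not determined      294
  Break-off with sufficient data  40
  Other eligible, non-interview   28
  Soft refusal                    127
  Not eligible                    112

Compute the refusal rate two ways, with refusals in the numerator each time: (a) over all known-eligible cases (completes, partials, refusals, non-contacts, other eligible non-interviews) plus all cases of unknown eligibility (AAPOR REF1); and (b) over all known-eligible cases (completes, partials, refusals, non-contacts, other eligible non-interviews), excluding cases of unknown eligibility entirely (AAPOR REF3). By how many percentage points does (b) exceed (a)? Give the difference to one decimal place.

Refused = 182 + 127 = 309
Non-contacts = 10 + 134 = 144
Top: 309
Base: 558 + 40 + 309 + 144 + 28 + 294 = 1373
REF1 = 309 / 1373 = 0.2251
Base: 558 + 40 + 309 + 144 + 28 = 1079
REF3 = 309 / 1079 = 0.2864
Difference = 28.64 − 22.51 = 6.13 percentage points

6.1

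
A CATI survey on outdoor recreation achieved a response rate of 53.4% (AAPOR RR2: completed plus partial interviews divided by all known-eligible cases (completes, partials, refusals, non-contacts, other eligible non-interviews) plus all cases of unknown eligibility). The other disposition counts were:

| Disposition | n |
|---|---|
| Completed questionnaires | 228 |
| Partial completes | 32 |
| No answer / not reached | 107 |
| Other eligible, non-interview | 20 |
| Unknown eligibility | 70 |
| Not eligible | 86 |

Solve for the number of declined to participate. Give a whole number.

Top = 228 + 32 = 260
RR2 = 260 / D = 0.534
D = 260 / 0.534 = 486.9
Other denominator terms total 457
declined to participate = 486.9 − 457 ≈ 30

30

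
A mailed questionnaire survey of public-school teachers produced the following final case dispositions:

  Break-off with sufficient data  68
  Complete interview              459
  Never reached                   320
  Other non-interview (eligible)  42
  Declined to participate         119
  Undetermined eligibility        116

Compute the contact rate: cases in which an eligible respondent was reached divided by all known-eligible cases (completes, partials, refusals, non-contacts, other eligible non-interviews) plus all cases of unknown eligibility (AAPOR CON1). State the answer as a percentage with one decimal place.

Top → 459 + 68 + 119 + 42 = 688
Denom → 459 + 68 + 119 + 320 + 42 + 116 = 1124
CON1 = 688 / 1124 = 0.6121

61.2%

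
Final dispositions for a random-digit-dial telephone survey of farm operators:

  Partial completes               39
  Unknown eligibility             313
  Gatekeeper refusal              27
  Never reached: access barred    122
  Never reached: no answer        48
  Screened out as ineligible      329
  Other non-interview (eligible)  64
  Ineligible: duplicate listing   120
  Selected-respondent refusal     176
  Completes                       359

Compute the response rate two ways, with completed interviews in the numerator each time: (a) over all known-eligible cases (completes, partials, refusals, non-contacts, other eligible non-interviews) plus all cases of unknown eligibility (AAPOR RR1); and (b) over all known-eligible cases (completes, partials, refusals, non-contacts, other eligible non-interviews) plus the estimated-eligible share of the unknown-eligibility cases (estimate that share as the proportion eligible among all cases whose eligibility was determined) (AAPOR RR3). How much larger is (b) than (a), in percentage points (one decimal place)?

Refusal or break-off = 27 + 176 = 203
No contact after all attempts = 48 + 122 = 170
Screened out, ineligible = 329 + 120 = 449
Numerator: 359
Denom: 359 + 39 + 203 + 170 + 64 + 313 = 1148
RR1 = 359 / 1148 = 0.3127
Known eligible: 359 + 39 + 203 + 170 + 64 = 835
e = 835 / (835 + 449) = 835 / 1284 = 0.6503
Eligible share of unknowns: 0.6503 × 313 = 203.54
Denom: 835 + 203.54 = 1038.54
RR3 = 359 / 1038.54 = 0.3457
Difference = 34.57 − 31.27 = 3.30 percentage points

3.3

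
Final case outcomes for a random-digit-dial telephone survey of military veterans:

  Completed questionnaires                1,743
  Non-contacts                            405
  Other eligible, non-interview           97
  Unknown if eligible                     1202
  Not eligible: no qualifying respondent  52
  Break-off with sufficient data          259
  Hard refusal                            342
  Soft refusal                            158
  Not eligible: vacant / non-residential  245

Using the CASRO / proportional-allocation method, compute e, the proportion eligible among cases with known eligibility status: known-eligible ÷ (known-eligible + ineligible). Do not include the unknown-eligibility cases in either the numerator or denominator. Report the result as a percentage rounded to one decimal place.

91.0%

Refused = 342 + 158 = 500
Out of scope = 52 + 245 = 297
Determined eligible → 1743 + 259 + 500 + 405 + 97 = 3004
e = 3004 / (3004 + 297) = 3004 / 3301 = 0.9100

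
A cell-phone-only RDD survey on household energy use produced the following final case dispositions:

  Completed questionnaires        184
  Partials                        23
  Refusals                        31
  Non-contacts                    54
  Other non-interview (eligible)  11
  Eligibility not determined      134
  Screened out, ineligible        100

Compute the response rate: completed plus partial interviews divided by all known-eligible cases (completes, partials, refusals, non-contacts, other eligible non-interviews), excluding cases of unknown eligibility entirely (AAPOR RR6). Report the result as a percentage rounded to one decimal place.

68.3%

Top: 184 + 23 = 207
Base: 184 + 23 + 31 + 54 + 11 = 303
RR6 = 207 / 303 = 0.6832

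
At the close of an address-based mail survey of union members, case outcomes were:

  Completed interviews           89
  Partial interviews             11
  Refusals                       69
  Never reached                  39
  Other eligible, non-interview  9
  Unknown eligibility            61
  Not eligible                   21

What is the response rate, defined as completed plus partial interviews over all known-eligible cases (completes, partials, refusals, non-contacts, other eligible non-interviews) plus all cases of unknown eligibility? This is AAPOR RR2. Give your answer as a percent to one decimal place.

36.0%

Num → 89 + 11 = 100
Denominator → 89 + 11 + 69 + 39 + 9 + 61 = 278
RR2 = 100 / 278 = 0.3597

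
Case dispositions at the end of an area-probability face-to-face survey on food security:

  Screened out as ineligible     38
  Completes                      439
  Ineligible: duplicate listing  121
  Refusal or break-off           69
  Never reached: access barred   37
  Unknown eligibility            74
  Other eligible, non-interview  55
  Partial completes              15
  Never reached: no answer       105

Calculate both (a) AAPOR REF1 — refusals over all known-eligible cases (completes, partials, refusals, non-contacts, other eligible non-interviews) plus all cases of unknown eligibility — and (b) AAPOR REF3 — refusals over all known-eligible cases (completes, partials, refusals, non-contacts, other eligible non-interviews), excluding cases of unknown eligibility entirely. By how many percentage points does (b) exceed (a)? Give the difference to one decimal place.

Non-contacts = 105 + 37 = 142
Screened out, ineligible = 38 + 121 = 159
Numerator = 69
Base = 439 + 15 + 69 + 142 + 55 + 74 = 794
REF1 = 69 / 794 = 0.0869
Base = 439 + 15 + 69 + 142 + 55 = 720
REF3 = 69 / 720 = 0.0958
Difference = 9.58 − 8.69 = 0.89 percentage points

0.9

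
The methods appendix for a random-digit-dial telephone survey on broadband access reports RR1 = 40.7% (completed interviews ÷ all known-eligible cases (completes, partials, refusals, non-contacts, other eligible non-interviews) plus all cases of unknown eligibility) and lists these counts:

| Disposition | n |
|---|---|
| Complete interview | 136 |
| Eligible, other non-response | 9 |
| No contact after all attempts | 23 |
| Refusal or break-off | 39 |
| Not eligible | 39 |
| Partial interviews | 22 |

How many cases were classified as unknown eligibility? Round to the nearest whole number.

105

RR1 = 136 / D = 0.407
D = 136 / 0.407 = 334.2
Rest of base = 229
unknown eligibility = 334.2 − 229 ≈ 105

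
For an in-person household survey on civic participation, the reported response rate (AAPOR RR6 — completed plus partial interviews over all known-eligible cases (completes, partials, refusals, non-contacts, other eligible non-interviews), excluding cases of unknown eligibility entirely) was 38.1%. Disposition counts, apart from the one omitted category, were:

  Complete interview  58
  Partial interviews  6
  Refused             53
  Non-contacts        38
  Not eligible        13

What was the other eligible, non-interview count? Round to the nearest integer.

13

Num = 58 + 6 = 64
RR6 = 64 / D = 0.381
D = 64 / 0.381 = 168.0
Other denominator terms total 155
other eligible, non-interview = 168.0 − 155 ≈ 13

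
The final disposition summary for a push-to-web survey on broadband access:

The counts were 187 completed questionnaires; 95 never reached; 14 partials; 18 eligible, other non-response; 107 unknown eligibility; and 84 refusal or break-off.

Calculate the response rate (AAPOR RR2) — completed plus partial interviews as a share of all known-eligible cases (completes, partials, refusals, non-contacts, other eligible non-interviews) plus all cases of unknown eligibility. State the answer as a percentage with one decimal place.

39.8%

Top = 187 + 14 = 201
Base = 187 + 14 + 84 + 95 + 18 + 107 = 505
RR2 = 201 / 505 = 0.3980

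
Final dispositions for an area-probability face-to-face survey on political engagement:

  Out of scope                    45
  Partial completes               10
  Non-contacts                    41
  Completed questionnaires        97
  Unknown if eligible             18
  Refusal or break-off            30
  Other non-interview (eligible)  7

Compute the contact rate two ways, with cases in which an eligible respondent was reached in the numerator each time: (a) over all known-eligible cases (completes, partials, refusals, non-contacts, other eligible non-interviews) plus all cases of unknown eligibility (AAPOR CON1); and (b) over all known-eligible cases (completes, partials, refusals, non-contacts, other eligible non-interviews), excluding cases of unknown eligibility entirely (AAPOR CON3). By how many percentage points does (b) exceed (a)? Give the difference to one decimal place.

6.9

Numerator → 97 + 10 + 30 + 7 = 144
Base → 97 + 10 + 30 + 41 + 7 + 18 = 203
CON1 = 144 / 203 = 0.7094
Base → 97 + 10 + 30 + 41 + 7 = 185
CON3 = 144 / 185 = 0.7784
Difference = 77.84 − 70.94 = 6.90 percentage points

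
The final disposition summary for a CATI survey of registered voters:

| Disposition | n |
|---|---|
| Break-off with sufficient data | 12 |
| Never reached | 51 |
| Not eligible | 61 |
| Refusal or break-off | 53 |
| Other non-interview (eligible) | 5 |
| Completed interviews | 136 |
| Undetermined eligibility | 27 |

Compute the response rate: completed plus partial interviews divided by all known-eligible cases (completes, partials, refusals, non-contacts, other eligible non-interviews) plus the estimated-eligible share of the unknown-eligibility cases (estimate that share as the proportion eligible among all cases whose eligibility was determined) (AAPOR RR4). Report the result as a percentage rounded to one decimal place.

53.1%

Num = 136 + 12 = 148
Determined eligible = 136 + 12 + 53 + 51 + 5 = 257
e = 257 / (257 + 61) = 257 / 318 = 0.8082
Eligible share of unknowns = 0.8082 × 27 = 21.82
Denom = 257 + 21.82 = 278.82
RR4 = 148 / 278.82 = 0.5308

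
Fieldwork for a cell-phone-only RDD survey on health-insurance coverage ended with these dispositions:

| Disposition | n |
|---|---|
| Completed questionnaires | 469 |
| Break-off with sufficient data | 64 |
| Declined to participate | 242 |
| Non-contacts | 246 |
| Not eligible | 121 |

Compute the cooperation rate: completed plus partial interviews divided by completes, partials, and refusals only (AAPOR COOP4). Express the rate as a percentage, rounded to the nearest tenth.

68.8%

Numerator: 469 + 64 = 533
Denominator: 469 + 64 + 242 = 775
COOP4 = 533 / 775 = 0.6877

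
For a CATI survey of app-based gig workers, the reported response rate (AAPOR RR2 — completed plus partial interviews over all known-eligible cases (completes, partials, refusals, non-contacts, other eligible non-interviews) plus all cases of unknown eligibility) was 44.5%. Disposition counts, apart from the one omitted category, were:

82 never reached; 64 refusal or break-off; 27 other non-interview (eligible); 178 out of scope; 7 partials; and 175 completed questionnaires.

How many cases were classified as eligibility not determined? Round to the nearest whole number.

54

Num → 175 + 7 = 182
RR2 = 182 / D = 0.445
D = 182 / 0.445 = 409.0
Remaining denominator categories sum to 355
eligibility not determined = 409.0 − 355 ≈ 54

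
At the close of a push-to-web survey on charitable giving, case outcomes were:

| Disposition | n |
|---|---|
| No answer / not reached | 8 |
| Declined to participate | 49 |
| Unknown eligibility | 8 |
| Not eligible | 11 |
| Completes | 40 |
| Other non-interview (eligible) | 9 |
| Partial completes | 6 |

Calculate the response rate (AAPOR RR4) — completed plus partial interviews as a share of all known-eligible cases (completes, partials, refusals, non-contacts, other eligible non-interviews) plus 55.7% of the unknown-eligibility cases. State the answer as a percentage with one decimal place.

39.5%

Num → 40 + 6 = 46
Determined eligible → 40 + 6 + 49 + 8 + 9 = 112
e × U → 0.5570 × 8 = 4.46
Denom → 112 + 4.46 = 116.46
RR4 = 46 / 116.46 = 0.3950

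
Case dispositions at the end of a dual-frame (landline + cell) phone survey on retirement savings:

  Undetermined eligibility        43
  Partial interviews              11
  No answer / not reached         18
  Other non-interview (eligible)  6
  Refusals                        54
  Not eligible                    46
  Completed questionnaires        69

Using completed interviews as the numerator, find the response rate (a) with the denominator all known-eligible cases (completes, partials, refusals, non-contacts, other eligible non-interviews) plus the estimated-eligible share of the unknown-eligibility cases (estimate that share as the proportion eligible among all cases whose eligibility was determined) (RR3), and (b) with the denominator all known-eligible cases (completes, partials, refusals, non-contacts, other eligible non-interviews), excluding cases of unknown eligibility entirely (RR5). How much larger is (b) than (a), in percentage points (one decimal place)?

7.6

Num → 69
Eligible (known) → 69 + 11 + 54 + 18 + 6 = 158
e = 158 / (158 + 46) = 158 / 204 = 0.7745
e × U → 0.7745 × 43 = 33.30
Denom → 158 + 33.30 = 191.30
RR3 = 69 / 191.30 = 0.3607
Denom → 69 + 11 + 54 + 18 + 6 = 158
RR5 = 69 / 158 = 0.4367
Difference = 43.67 − 36.07 = 7.60 percentage points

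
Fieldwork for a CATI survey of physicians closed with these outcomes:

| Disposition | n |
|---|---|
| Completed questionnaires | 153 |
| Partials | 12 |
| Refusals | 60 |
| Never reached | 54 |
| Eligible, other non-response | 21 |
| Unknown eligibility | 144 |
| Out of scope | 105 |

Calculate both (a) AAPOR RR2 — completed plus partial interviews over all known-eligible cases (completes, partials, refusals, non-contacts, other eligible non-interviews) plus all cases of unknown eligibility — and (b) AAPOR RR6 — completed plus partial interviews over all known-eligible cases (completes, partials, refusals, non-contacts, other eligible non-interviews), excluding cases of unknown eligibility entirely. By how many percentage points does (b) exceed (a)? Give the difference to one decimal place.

Top = 153 + 12 = 165
Base = 153 + 12 + 60 + 54 + 21 + 144 = 444
RR2 = 165 / 444 = 0.3716
Base = 153 + 12 + 60 + 54 + 21 = 300
RR6 = 165 / 300 = 0.5500
Difference = 55.00 − 37.16 = 17.84 percentage points

17.8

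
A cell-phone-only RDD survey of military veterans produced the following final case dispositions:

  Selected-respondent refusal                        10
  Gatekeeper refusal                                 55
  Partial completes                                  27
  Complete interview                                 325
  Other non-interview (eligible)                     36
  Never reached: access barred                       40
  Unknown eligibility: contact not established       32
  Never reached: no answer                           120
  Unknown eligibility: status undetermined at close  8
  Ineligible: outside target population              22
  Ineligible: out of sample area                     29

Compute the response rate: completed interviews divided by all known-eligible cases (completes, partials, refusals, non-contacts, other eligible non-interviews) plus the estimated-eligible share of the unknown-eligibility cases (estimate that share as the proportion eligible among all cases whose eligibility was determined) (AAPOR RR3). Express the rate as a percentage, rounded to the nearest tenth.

Refusals = 55 + 10 = 65
Never reached = 120 + 40 = 160
Undetermined eligibility = 32 + 8 = 40
Ineligible = 22 + 29 = 51
Numerator → 325
Known eligible → 325 + 27 + 65 + 160 + 36 = 613
e = 613 / (613 + 51) = 613 / 664 = 0.9232
e × U → 0.9232 × 40 = 36.93
Base → 613 + 36.93 = 649.93
RR3 = 325 / 649.93 = 0.5001

50.0%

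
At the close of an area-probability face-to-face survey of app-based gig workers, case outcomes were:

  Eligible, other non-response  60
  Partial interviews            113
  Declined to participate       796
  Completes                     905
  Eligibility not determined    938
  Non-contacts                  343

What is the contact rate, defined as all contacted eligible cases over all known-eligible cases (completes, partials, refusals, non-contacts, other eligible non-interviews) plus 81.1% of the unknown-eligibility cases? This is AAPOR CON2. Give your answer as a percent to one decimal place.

Numerator → 905 + 113 + 796 + 60 = 1874
Determined eligible → 905 + 113 + 796 + 343 + 60 = 2217
e × U → 0.8110 × 938 = 760.72
Base → 2217 + 760.72 = 2977.72
CON2 = 1874 / 2977.72 = 0.6293

62.9%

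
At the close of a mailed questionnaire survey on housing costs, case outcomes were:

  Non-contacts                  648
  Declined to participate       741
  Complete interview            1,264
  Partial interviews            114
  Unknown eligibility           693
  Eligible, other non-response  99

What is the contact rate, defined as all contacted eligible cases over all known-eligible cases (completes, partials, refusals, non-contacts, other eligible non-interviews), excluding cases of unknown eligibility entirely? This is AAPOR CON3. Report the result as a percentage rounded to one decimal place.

Top → 1264 + 114 + 741 + 99 = 2218
Denominator → 1264 + 114 + 741 + 648 + 99 = 2866
CON3 = 2218 / 2866 = 0.7739

77.4%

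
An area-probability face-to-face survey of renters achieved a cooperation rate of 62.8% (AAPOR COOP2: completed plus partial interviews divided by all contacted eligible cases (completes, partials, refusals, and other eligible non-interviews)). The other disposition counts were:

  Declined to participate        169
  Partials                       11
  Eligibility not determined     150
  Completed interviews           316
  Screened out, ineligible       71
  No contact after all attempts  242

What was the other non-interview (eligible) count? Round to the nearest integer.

Numerator → 316 + 11 = 327
COOP2 = 327 / D = 0.628
D = 327 / 0.628 = 520.7
Remaining denominator categories sum to 496
other non-interview (eligible) = 520.7 − 496 ≈ 25

25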